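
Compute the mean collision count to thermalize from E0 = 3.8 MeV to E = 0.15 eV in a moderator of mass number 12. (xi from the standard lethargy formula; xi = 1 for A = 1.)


xi = 1 + (A-1)^2/(2A)*ln((A-1)/(A+1)) = 0.1577690 (for A = 12)
n = ln(E0/E) / xi
n = ln(3.8e6 / 0.15) / 0.1577690
n = ln(2.533333e+07) / 0.1577690 = 108.05

108.05


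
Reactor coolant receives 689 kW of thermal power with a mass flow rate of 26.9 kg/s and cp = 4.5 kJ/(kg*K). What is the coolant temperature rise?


dT = Q / (m_dot * cp)
dT = 689 / (26.9 * 4.5)
dT = 5.6919 C

5.6919


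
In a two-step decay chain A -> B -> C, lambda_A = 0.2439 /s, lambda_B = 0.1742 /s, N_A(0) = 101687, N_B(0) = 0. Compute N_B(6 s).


N_B(t) = lambda_A * N_A0 / (lambda_B - lambda_A) * [exp(-lambda_A*t) - exp(-lambda_B*t)]
exp(-0.2439*6) = 0.2314480; exp(-0.1742*6) = 0.3516215
N_B = 0.2439 * 101687 / (0.1742 - 0.2439) * (0.2314480 - 0.3516215)
N_B = 42762

42762


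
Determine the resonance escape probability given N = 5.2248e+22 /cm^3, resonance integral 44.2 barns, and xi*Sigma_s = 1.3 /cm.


p = exp(-N * I * 1e-24 / (xi*Sigma_s))
p = exp(-5.2248e+22 * 44.2 * 1e-24 / 1.3)
p = 0.16924

0.16924


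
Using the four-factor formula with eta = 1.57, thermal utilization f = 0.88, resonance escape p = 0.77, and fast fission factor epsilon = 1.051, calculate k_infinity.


k_inf = eta * f * p * epsilon
k_inf = 1.57 * 0.88 * 0.77 * 1.051
k_inf = 1.1181

1.1181


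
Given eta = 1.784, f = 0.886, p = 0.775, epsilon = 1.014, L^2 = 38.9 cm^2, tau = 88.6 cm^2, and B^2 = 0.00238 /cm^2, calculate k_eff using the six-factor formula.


k_inf = eta*f*p*eps = 1.784*0.886*0.775*1.014 = 1.242133
P_TNL = 1/(1 + L^2*B^2) = 1/(1 + 38.9*0.00238) = 0.9152631
P_FNL = exp(-B^2*tau) = exp(-0.00238*88.6) = 0.8098810
k_eff = k_inf * P_TNL * P_FNL = 1.242133 * 0.9152631 * 0.8098810
k_eff = 0.92074

0.92074


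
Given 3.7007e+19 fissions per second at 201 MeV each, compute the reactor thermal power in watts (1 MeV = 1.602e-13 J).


P = fission_rate * E_MeV * 1.602e-13
P = 3.7007e+19 * 201 * 1.602e-13
P = 1.1916e+09 W

1.1916e+09


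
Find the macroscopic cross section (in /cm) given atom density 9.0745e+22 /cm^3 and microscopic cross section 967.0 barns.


Sigma = N * sigma_barns * 1e-24
Sigma = 9.0745e+22 * 967.0 * 1e-24
Sigma = 87.750 /cm

87.750


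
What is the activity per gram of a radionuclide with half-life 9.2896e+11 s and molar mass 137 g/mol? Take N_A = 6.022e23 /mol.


lambda = ln(2) / t_half = ln(2) / 9.2896e+11 = 7.461540e-13 /s
SA = lambda * N_A / M
SA = 7.461540e-13 * 6.022e23 / 137
SA = 3.2798e+09 Bq/g

3.2798e+09


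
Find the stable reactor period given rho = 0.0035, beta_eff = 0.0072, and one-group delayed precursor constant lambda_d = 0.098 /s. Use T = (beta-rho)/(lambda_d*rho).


T = (beta - rho) / (lambda_d * rho)
T = (0.0072 - 0.0035) / (0.098 * 0.0035)
T = 10.787 s

10.787


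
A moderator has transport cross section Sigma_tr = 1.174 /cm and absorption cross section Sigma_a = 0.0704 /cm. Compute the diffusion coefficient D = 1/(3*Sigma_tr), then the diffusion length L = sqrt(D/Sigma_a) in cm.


D = 1 / (3 * Sigma_tr) = 1 / (3 * 1.174) = 0.2839296 cm
L = sqrt(D / Sigma_a)
L = sqrt(0.2839296 / 0.0704)
L = 2.0083 cm

2.0083


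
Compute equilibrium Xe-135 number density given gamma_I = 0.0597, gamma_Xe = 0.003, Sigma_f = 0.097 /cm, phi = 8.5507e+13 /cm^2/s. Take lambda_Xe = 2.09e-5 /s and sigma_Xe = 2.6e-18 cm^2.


Xe_eq = (gamma_I + gamma_Xe) * Sigma_f * phi / (lambda_Xe + sigma_Xe * phi)
Numerator = (0.0597 + 0.003) * 0.097 * 8.5507e+13 = 5.200450e+11
Denominator = 2.09e-5 + 2.6e-18 * 8.5507e+13 = 2.432182e-04
Xe_eq = 5.200450e+11 / 2.432182e-04 = 2.1382e+15 /cm^3

2.1382e+15


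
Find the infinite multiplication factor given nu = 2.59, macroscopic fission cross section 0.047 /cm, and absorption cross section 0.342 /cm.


k_inf = nu * Sigma_f / Sigma_a
k_inf = 2.59 * 0.047 / 0.342
k_inf = 0.35594

0.35594


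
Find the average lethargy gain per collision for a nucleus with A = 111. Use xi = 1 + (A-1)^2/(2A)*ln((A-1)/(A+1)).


xi = 1 + (A-1)^2/(2A) * ln((A-1)/(A+1))
xi = 1 + (111-1)^2/(2*111) * ln((111-1)/(111 +1))
xi = 0.017910

0.017910


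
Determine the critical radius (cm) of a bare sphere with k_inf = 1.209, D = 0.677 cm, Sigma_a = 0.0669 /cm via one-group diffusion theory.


L^2 = D / Sigma_a = 0.677 / 0.0669 = 10.11958 cm^2
B_m^2 = (k_inf - 1) / L^2 = (1.209 - 1) / 10.11958 = 0.02065303 /cm^2
For a bare sphere: B_g = pi/R, so R_c = pi / sqrt(B_m^2)
R_c = pi / sqrt(0.02065303) = 21.860 cm

21.860


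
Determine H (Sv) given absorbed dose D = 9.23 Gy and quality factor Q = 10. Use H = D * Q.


H = D * Q
H = 9.23 * 10
H = 92.300 Sv

92.300


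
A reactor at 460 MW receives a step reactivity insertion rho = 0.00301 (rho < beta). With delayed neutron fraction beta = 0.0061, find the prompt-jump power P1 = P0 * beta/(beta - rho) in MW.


P1/P0 = beta / (beta - rho)
P1/P0 = 0.0061 / (0.0061 - 0.00301) = 1.974110
P1 = 460 * 1.974110 = 908.09 MW

908.09


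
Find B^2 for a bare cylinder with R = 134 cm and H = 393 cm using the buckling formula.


B^2 = (2.405/R)^2 + (pi/H)^2
B^2 = (2.405/134)^2 + (pi/393)^2
B^2 = 3.8602e-04 /cm^2

3.8602e-04


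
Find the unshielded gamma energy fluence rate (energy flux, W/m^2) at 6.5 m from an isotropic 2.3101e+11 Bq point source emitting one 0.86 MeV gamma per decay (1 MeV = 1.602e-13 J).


psi = A * E * 1.602e-13 / (4*pi*r^2)
psi = 2.3101e+11 * 0.86 * 1.602e-13 / (4*pi*6.5^2)
psi = 5.9945e-05 W/m^2

5.9945e-05


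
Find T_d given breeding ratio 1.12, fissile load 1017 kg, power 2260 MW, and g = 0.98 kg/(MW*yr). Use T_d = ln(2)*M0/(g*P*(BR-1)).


Breeding gain G = BR - 1 = 1.12 - 1 = 0.12
Fissile production rate = g * P * G = 0.98 * 2260 * 0.12 = 265.776 kg/yr
T_d = ln(2) * M0 / (g * P * G)
T_d = ln(2) * 1017 / 265.776 = 2.6523 yr

2.6523


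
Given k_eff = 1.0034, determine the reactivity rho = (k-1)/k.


rho = (k_eff - 1) / k_eff
rho = (1.0034 - 1) / 1.0034
rho = 0.0033885

0.0033885


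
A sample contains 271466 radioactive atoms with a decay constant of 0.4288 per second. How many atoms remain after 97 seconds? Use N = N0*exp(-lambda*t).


N = N0 * exp(-lambda * t)
N = 271466 * exp(-0.4288 * 97)
N = 2.3434e-13

2.3434e-13


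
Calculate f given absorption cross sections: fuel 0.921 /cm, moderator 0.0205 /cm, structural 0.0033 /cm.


f = Sigma_a_fuel / (Sigma_a_fuel + Sigma_a_mod + Sigma_a_other)
f = 0.921 / (0.921 + 0.0205 + 0.0033)
f = 0.97481

0.97481


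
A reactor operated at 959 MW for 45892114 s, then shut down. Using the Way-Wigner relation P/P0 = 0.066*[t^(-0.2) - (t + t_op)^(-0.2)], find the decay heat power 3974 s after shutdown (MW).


P/P0 = 0.066 * [t^(-0.2) - (t + t_op)^(-0.2)]
P/P0 = 0.066 * [3974^(-0.2) - (3974 + 45892114)^(-0.2)]
P/P0 = 0.066 * [0.1906138 - 0.02935248] = 0.01064325
P = 959 * 0.01064325 = 10.207 MW

10.207


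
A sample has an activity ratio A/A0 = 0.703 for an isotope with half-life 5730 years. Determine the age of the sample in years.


lambda = ln(2) / t_half = ln(2) / 5730 = 1.209681e-04 /yr
t = -ln(A/A0) / lambda
t = -ln(0.703) / 1.209681e-04
t = 2913.2 yr

2913.2


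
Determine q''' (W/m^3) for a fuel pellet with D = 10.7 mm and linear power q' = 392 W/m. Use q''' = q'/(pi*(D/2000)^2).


r = D / 2 / 1000 = 10.7 / 2 / 1000 = 0.00535 m
q''' = q' / (pi * r^2)
q''' = 392 / (pi * 0.00535^2)
q''' = 4.3594e+06 W/m^3

4.3594e+06


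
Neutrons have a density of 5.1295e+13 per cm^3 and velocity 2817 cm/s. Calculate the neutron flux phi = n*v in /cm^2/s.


phi = n * v
phi = 5.1295e+13 * 2817
phi = 1.4450e+17 /cm^2/s

1.4450e+17


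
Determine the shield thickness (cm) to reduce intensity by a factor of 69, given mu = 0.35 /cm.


x = ln(factor) / mu
x = ln(69) / 0.35
x = 12.097 cm

12.097


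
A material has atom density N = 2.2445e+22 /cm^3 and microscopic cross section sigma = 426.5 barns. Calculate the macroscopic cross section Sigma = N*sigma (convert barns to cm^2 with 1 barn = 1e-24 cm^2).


Sigma = N * sigma_barns * 1e-24
Sigma = 2.2445e+22 * 426.5 * 1e-24
Sigma = 9.5728 /cm

9.5728


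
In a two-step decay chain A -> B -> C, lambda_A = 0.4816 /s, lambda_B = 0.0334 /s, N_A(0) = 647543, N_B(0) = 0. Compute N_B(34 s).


N_B(t) = lambda_A * N_A0 / (lambda_B - lambda_A) * [exp(-lambda_A*t) - exp(-lambda_B*t)]
exp(-0.4816*34) = 7.739064e-08; exp(-0.0334*34) = 0.3212293
N_B = 0.4816 * 647543 / (0.0334 - 0.4816) * (7.739064e-08 - 0.3212293)
N_B = 223511

223511


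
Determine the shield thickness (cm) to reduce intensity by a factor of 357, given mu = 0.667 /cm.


x = ln(factor) / mu
x = ln(357) / 0.667
x = 8.8122 cm

8.8122


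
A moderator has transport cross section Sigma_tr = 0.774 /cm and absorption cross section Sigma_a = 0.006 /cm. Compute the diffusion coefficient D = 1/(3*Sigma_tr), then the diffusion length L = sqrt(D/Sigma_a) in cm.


D = 1 / (3 * Sigma_tr) = 1 / (3 * 0.774) = 0.4306632 cm
L = sqrt(D / Sigma_a)
L = sqrt(0.4306632 / 0.006)
L = 8.4721 cm

8.4721


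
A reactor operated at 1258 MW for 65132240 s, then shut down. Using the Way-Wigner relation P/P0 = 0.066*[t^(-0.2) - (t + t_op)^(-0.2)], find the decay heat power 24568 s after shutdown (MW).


P/P0 = 0.066 * [t^(-0.2) - (t + t_op)^(-0.2)]
P/P0 = 0.066 * [24568^(-0.2) - (24568 + 65132240)^(-0.2)]
P/P0 = 0.066 * [0.1324116 - 0.02736579] = 0.006933023
P = 1258 * 0.006933023 = 8.7217 MW

8.7217


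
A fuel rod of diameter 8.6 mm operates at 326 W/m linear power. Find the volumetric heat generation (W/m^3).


r = D / 2 / 1000 = 8.6 / 2 / 1000 = 0.0043 m
q''' = q' / (pi * r^2)
q''' = 326 / (pi * 0.0043^2)
q''' = 5.6122e+06 W/m^3

5.6122e+06


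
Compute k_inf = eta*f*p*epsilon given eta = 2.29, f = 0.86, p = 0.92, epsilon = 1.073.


k_inf = eta * f * p * epsilon
k_inf = 2.29 * 0.86 * 0.92 * 1.073
k_inf = 1.9441

1.9441


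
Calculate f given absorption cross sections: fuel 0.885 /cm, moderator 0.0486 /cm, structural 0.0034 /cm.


f = Sigma_a_fuel / (Sigma_a_fuel + Sigma_a_mod + Sigma_a_other)
f = 0.885 / (0.885 + 0.0486 + 0.0034)
f = 0.94450

0.94450


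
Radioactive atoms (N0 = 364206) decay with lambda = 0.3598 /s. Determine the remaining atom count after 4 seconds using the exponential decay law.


N = N0 * exp(-lambda * t)
N = 364206 * exp(-0.3598 * 4)
N = 86360

86360


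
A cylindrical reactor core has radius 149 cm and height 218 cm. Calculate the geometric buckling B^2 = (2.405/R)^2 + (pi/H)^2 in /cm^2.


B^2 = (2.405/R)^2 + (pi/H)^2
B^2 = (2.405/149)^2 + (pi/218)^2
B^2 = 4.6821e-04 /cm^2

4.6821e-04


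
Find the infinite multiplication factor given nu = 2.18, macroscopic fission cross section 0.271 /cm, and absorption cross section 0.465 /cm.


k_inf = nu * Sigma_f / Sigma_a
k_inf = 2.18 * 0.271 / 0.465
k_inf = 1.2705

1.2705


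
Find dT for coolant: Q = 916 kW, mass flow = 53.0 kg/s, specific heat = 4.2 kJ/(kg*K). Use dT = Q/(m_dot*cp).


dT = Q / (m_dot * cp)
dT = 916 / (53.0 * 4.2)
dT = 4.1150 C

4.1150


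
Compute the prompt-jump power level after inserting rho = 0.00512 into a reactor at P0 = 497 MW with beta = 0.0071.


P1/P0 = beta / (beta - rho)
P1/P0 = 0.0071 / (0.0071 - 0.00512) = 3.585859
P1 = 497 * 3.585859 = 1782.2 MW

1782.2


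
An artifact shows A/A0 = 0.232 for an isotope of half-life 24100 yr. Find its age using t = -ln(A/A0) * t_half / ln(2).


lambda = ln(2) / t_half = ln(2) / 24100 = 2.876129e-05 /yr
t = -ln(A/A0) / lambda
t = -ln(0.232) / 2.876129e-05
t = 50798 yr

50798


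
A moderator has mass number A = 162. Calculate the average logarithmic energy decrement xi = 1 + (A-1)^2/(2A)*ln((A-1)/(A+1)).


xi = 1 + (A-1)^2/(2A) * ln((A-1)/(A+1))
xi = 1 + (162-1)^2/(2*162) * ln((162-1)/(162 +1))
xi = 0.012295

0.012295


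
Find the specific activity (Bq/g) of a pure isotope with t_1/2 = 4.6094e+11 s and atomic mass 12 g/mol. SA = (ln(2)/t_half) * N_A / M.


lambda = ln(2) / t_half = ln(2) / 4.6094e+11 = 1.503769e-12 /s
SA = lambda * N_A / M
SA = 1.503769e-12 * 6.022e23 / 12
SA = 7.5464e+10 Bq/g

7.5464e+10


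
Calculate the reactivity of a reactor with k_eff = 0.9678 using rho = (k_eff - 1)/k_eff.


rho = (k_eff - 1) / k_eff
rho = (0.9678 - 1) / 0.9678
rho = -0.033271

-0.033271


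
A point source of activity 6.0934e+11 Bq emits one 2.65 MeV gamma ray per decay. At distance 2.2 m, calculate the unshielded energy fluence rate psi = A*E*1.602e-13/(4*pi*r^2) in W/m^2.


psi = A * E * 1.602e-13 / (4*pi*r^2)
psi = 6.0934e+11 * 2.65 * 1.602e-13 / (4*pi*2.2^2)
psi = 0.0042532 W/m^2

0.0042532


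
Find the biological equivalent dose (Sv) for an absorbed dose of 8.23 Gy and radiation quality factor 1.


H = D * Q
H = 8.23 * 1
H = 8.2300 Sv

8.2300


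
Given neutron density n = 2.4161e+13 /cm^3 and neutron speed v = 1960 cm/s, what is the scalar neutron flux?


phi = n * v
phi = 2.4161e+13 * 1960
phi = 4.7356e+16 /cm^2/s

4.7356e+16


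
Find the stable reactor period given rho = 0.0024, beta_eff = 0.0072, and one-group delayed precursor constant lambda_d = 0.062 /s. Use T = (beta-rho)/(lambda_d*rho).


T = (beta - rho) / (lambda_d * rho)
T = (0.0072 - 0.0024) / (0.062 * 0.0024)
T = 32.258 s

32.258


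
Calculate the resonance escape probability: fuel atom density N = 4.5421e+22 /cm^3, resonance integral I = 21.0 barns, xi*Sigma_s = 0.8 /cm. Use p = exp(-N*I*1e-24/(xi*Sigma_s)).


p = exp(-N * I * 1e-24 / (xi*Sigma_s))
p = exp(-4.5421e+22 * 21.0 * 1e-24 / 0.8)
p = 0.30352

0.30352


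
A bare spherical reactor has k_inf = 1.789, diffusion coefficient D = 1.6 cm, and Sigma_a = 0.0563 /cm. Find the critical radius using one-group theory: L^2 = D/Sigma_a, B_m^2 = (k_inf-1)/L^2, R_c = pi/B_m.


L^2 = D / Sigma_a = 1.6 / 0.0563 = 28.41918 cm^2
B_m^2 = (k_inf - 1) / L^2 = (1.789 - 1) / 28.41918 = 0.02776294 /cm^2
For a bare sphere: B_g = pi/R, so R_c = pi / sqrt(B_m^2)
R_c = pi / sqrt(0.02776294) = 18.855 cm

18.855


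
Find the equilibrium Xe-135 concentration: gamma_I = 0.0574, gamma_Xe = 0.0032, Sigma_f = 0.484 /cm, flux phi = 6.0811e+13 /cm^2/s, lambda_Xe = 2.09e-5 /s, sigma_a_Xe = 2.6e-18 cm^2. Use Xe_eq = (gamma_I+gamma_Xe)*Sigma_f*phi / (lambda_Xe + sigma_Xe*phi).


Xe_eq = (gamma_I + gamma_Xe) * Sigma_f * phi / (lambda_Xe + sigma_Xe * phi)
Numerator = (0.0574 + 0.0032) * 0.484 * 6.0811e+13 = 1.783611e+12
Denominator = 2.09e-5 + 2.6e-18 * 6.0811e+13 = 1.790086e-04
Xe_eq = 1.783611e+12 / 1.790086e-04 = 9.9638e+15 /cm^3

9.9638e+15


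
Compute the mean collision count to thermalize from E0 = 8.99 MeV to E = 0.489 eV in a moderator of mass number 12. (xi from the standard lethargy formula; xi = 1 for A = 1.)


xi = 1 + (A-1)^2/(2A)*ln((A-1)/(A+1)) = 0.1577690 (for A = 12)
n = ln(E0/E) / xi
n = ln(8.99e6 / 0.489) / 0.1577690
n = ln(1.838446e+07) / 0.1577690 = 106.02

106.02


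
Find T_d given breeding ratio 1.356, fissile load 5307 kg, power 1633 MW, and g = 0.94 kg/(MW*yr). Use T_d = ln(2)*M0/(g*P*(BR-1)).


Breeding gain G = BR - 1 = 1.356 - 1 = 0.356
Fissile production rate = g * P * G = 0.94 * 1633 * 0.356 = 546.46712 kg/yr
T_d = ln(2) * M0 / (g * P * G)
T_d = ln(2) * 5307 / 546.46712 = 6.7315 yr

6.7315


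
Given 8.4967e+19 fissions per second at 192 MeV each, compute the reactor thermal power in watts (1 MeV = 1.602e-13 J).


P = fission_rate * E_MeV * 1.602e-13
P = 8.4967e+19 * 192 * 1.602e-13
P = 2.6134e+09 W

2.6134e+09


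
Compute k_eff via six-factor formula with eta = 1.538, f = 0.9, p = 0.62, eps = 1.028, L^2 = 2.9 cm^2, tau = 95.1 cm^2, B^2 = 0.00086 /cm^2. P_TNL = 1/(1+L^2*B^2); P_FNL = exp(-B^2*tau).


k_inf = eta*f*p*eps = 1.538*0.9*0.62*1.028 = 0.8822337
P_TNL = 1/(1 + L^2*B^2) = 1/(1 + 2.9*0.00086) = 0.9975122
P_FNL = exp(-B^2*tau) = exp(-0.00086*95.1) = 0.9214691
k_eff = k_inf * P_TNL * P_FNL = 0.8822337 * 0.9975122 * 0.9214691
k_eff = 0.81093

0.81093


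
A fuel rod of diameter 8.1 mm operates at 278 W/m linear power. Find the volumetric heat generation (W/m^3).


r = D / 2 / 1000 = 8.1 / 2 / 1000 = 0.00405 m
q''' = q' / (pi * r^2)
q''' = 278 / (pi * 0.00405^2)
q''' = 5.3949e+06 W/m^3

5.3949e+06


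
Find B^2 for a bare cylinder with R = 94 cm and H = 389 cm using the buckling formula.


B^2 = (2.405/R)^2 + (pi/H)^2
B^2 = (2.405/94)^2 + (pi/389)^2
B^2 = 7.1982e-04 /cm^2

7.1982e-04


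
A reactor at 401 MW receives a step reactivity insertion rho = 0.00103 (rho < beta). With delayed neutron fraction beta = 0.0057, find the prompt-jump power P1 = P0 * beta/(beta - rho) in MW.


P1/P0 = beta / (beta - rho)
P1/P0 = 0.0057 / (0.0057 - 0.00103) = 1.220557
P1 = 401 * 1.220557 = 489.44 MW

489.44


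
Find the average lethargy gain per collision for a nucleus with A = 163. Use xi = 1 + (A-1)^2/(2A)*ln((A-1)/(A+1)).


xi = 1 + (A-1)^2/(2A) * ln((A-1)/(A+1))
xi = 1 + (163-1)^2/(2*163) * ln((163-1)/(163 +1))
xi = 0.012220

0.012220


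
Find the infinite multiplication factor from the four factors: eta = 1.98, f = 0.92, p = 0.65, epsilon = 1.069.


k_inf = eta * f * p * epsilon
k_inf = 1.98 * 0.92 * 0.65 * 1.069
k_inf = 1.2657

1.2657


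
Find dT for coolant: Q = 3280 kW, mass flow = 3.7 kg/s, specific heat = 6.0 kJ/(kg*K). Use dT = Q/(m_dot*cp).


dT = Q / (m_dot * cp)
dT = 3280 / (3.7 * 6.0)
dT = 147.75 C

147.75


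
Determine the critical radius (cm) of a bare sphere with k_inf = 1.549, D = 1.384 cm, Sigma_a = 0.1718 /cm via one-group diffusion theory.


L^2 = D / Sigma_a = 1.384 / 0.1718 = 8.055879 cm^2
B_m^2 = (k_inf - 1) / L^2 = (1.549 - 1) / 8.055879 = 0.06814899 /cm^2
For a bare sphere: B_g = pi/R, so R_c = pi / sqrt(B_m^2)
R_c = pi / sqrt(0.06814899) = 12.034 cm

12.034


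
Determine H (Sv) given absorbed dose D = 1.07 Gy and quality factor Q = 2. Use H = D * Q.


H = D * Q
H = 1.07 * 2
H = 2.1400 Sv

2.1400


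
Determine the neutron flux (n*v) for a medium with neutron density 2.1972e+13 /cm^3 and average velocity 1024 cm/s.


phi = n * v
phi = 2.1972e+13 * 1024
phi = 2.2499e+16 /cm^2/s

2.2499e+16


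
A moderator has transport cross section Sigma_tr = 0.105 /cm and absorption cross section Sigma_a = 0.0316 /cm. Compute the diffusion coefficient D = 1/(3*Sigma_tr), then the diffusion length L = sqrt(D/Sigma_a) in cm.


D = 1 / (3 * Sigma_tr) = 1 / (3 * 0.105) = 3.174603 cm
L = sqrt(D / Sigma_a)
L = sqrt(3.174603 / 0.0316)
L = 10.023 cm

10.023


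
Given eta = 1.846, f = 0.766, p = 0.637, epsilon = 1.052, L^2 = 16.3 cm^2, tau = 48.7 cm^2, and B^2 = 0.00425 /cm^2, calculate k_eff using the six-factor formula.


k_inf = eta*f*p*eps = 1.846*0.766*0.637*1.052 = 0.9475795
P_TNL = 1/(1 + L^2*B^2) = 1/(1 + 16.3*0.00425) = 0.9352131
P_FNL = exp(-B^2*tau) = exp(-0.00425*48.7) = 0.8130400
k_eff = k_inf * P_TNL * P_FNL = 0.9475795 * 0.9352131 * 0.8130400
k_eff = 0.72051

0.72051


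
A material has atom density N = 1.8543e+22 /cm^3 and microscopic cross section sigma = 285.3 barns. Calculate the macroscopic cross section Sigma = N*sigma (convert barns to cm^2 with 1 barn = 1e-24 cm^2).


Sigma = N * sigma_barns * 1e-24
Sigma = 1.8543e+22 * 285.3 * 1e-24
Sigma = 5.2903 /cm

5.2903


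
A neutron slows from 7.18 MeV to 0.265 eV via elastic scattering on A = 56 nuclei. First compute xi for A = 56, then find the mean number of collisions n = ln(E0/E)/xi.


xi = 1 + (A-1)^2/(2A)*ln((A-1)/(A+1)) = 0.03529286 (for A = 56)
n = ln(E0/E) / xi
n = ln(7.18e6 / 0.265) / 0.03529286
n = ln(2.709434e+07) / 0.03529286 = 484.94

484.94


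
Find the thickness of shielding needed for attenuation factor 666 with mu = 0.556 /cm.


x = ln(factor) / mu
x = ln(666) / 0.556
x = 11.693 cm

11.693


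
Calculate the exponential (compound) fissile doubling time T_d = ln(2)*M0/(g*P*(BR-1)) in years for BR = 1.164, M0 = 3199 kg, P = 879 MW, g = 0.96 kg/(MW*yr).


Breeding gain G = BR - 1 = 1.164 - 1 = 0.164
Fissile production rate = g * P * G = 0.96 * 879 * 0.164 = 138.38976 kg/yr
T_d = ln(2) * M0 / (g * P * G)
T_d = ln(2) * 3199 / 138.38976 = 16.023 yr

16.023


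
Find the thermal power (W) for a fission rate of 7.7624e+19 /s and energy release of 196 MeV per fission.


P = fission_rate * E_MeV * 1.602e-13
P = 7.7624e+19 * 196 * 1.602e-13
P = 2.4373e+09 W

2.4373e+09


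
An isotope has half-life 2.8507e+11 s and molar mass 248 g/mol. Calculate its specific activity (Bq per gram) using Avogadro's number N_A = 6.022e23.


lambda = ln(2) / t_half = ln(2) / 2.8507e+11 = 2.431498e-12 /s
SA = lambda * N_A / M
SA = 2.431498e-12 * 6.022e23 / 248
SA = 5.9042e+09 Bq/g

5.9042e+09


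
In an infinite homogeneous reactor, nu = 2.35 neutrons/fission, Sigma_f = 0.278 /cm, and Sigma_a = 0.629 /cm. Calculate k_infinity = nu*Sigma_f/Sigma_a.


k_inf = nu * Sigma_f / Sigma_a
k_inf = 2.35 * 0.278 / 0.629
k_inf = 1.0386

1.0386


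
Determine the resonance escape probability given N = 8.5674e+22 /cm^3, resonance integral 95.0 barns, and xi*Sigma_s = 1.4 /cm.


p = exp(-N * I * 1e-24 / (xi*Sigma_s))
p = exp(-8.5674e+22 * 95.0 * 1e-24 / 1.4)
p = 0.0029867

0.0029867


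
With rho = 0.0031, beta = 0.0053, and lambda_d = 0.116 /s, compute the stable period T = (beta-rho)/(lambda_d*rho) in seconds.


T = (beta - rho) / (lambda_d * rho)
T = (0.0053 - 0.0031) / (0.116 * 0.0031)
T = 6.1179 s

6.1179


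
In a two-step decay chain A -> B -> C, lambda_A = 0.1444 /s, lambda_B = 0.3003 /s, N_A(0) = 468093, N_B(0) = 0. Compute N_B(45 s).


N_B(t) = lambda_A * N_A0 / (lambda_B - lambda_A) * [exp(-lambda_A*t) - exp(-lambda_B*t)]
exp(-0.1444*45) = 0.001506449; exp(-0.3003*45) = 1.352576e-06
N_B = 0.1444 * 468093 / (0.3003 - 0.1444) * (0.001506449 - 1.352576e-06)
N_B = 652.56

652.56


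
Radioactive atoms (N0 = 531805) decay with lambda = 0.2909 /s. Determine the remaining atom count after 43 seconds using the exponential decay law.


N = N0 * exp(-lambda * t)
N = 531805 * exp(-0.2909 * 43)
N = 1.9647

1.9647


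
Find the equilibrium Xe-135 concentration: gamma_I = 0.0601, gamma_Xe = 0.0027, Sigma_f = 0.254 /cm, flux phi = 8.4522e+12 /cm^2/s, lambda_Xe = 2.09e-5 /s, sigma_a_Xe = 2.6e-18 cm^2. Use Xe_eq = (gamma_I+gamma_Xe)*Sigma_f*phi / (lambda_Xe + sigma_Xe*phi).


Xe_eq = (gamma_I + gamma_Xe) * Sigma_f * phi / (lambda_Xe + sigma_Xe * phi)
Numerator = (0.0601 + 0.0027) * 0.254 * 8.4522e+12 = 1.348227e+11
Denominator = 2.09e-5 + 2.6e-18 * 8.4522e+12 = 4.287572e-05
Xe_eq = 1.348227e+11 / 4.287572e-05 = 3.1445e+15 /cm^3

3.1445e+15


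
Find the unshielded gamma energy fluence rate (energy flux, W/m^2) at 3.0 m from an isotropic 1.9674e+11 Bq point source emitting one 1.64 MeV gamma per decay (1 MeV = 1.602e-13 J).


psi = A * E * 1.602e-13 / (4*pi*r^2)
psi = 1.9674e+11 * 1.64 * 1.602e-13 / (4*pi*3.0^2)
psi = 4.5703e-04 W/m^2

4.5703e-04


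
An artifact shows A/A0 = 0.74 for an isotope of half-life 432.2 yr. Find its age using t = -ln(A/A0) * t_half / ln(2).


lambda = ln(2) / t_half = ln(2) / 432.2 = 0.001603765 /yr
t = -ln(A/A0) / lambda
t = -ln(0.74) / 0.001603765
t = 187.75 yr

187.75


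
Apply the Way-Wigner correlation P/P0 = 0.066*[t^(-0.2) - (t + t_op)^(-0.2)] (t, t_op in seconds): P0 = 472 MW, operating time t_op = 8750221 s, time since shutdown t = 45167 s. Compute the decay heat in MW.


P/P0 = 0.066 * [t^(-0.2) - (t + t_op)^(-0.2)]
P/P0 = 0.066 * [45167^(-0.2) - (45167 + 8750221)^(-0.2)]
P/P0 = 0.066 * [0.1172292 - 0.04084595] = 0.005041295
P = 472 * 0.005041295 = 2.3795 MW

2.3795


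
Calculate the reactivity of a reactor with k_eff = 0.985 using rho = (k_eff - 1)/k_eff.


rho = (k_eff - 1) / k_eff
rho = (0.985 - 1) / 0.985
rho = -0.015228

-0.015228


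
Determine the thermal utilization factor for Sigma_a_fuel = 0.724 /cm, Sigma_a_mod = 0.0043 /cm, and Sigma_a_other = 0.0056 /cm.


f = Sigma_a_fuel / (Sigma_a_fuel + Sigma_a_mod + Sigma_a_other)
f = 0.724 / (0.724 + 0.0043 + 0.0056)
f = 0.98651

0.98651


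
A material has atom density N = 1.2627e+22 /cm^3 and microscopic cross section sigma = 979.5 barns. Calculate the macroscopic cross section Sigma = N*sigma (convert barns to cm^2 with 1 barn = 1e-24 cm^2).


Sigma = N * sigma_barns * 1e-24
Sigma = 1.2627e+22 * 979.5 * 1e-24
Sigma = 12.368 /cm

12.368


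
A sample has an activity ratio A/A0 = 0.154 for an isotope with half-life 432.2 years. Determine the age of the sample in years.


lambda = ln(2) / t_half = ln(2) / 432.2 = 0.001603765 /yr
t = -ln(A/A0) / lambda
t = -ln(0.154) / 0.001603765
t = 1166.5 yr

1166.5


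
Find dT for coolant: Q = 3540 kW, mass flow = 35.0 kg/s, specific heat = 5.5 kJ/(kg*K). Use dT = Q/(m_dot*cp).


dT = Q / (m_dot * cp)
dT = 3540 / (35.0 * 5.5)
dT = 18.390 C

18.390


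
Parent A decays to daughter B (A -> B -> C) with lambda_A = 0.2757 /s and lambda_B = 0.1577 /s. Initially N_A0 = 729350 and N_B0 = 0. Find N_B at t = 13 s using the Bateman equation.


N_B(t) = lambda_A * N_A0 / (lambda_B - lambda_A) * [exp(-lambda_A*t) - exp(-lambda_B*t)]
exp(-0.2757*13) = 0.02776164; exp(-0.1577*13) = 0.1287220
N_B = 0.2757 * 729350 / (0.1577 - 0.2757) * (0.02776164 - 0.1287220)
N_B = 172045

172045


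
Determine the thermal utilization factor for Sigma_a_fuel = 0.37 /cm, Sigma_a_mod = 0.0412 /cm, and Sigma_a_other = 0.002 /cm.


f = Sigma_a_fuel / (Sigma_a_fuel + Sigma_a_mod + Sigma_a_other)
f = 0.37 / (0.37 + 0.0412 + 0.002)
f = 0.89545

0.89545


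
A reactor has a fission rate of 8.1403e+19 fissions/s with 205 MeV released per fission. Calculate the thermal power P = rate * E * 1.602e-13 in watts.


P = fission_rate * E_MeV * 1.602e-13
P = 8.1403e+19 * 205 * 1.602e-13
P = 2.6734e+09 W

2.6734e+09


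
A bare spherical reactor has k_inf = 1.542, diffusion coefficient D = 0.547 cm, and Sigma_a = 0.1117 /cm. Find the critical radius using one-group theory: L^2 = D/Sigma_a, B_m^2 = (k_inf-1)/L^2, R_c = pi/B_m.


L^2 = D / Sigma_a = 0.547 / 0.1117 = 4.897046 cm^2
B_m^2 = (k_inf - 1) / L^2 = (1.542 - 1) / 4.897046 = 0.1106790 /cm^2
For a bare sphere: B_g = pi/R, so R_c = pi / sqrt(B_m^2)
R_c = pi / sqrt(0.1106790) = 9.4432 cm

9.4432


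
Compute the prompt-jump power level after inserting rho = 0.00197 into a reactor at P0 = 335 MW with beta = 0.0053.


P1/P0 = beta / (beta - rho)
P1/P0 = 0.0053 / (0.0053 - 0.00197) = 1.591592
P1 = 335 * 1.591592 = 533.18 MW

533.18


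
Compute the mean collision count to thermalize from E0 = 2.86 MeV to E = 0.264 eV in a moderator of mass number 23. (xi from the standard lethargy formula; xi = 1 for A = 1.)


xi = 1 + (A-1)^2/(2A)*ln((A-1)/(A+1)) = 0.08448899 (for A = 23)
n = ln(E0/E) / xi
n = ln(2.86e6 / 0.264) / 0.08448899
n = ln(1.083333e+07) / 0.08448899 = 191.72

191.72


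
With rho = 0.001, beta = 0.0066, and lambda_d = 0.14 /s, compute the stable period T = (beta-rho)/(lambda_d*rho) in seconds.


T = (beta - rho) / (lambda_d * rho)
T = (0.0066 - 0.001) / (0.14 * 0.001)
T = 40.000 s

40.000


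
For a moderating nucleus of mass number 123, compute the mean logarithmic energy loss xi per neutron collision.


xi = 1 + (A-1)^2/(2A) * ln((A-1)/(A+1))
xi = 1 + (123-1)^2/(2*123) * ln((123-1)/(123 +1))
xi = 0.016172

0.016172


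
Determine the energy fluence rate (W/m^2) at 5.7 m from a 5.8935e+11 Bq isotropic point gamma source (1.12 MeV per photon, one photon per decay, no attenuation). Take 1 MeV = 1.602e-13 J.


psi = A * E * 1.602e-13 / (4*pi*r^2)
psi = 5.8935e+11 * 1.12 * 1.602e-13 / (4*pi*5.7^2)
psi = 2.5900e-04 W/m^2

2.5900e-04


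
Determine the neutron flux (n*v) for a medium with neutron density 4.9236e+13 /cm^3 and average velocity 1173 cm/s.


phi = n * v
phi = 4.9236e+13 * 1173
phi = 5.7754e+16 /cm^2/s

5.7754e+16


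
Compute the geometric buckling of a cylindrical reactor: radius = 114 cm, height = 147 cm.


B^2 = (2.405/R)^2 + (pi/H)^2
B^2 = (2.405/114)^2 + (pi/147)^2
B^2 = 9.0180e-04 /cm^2

9.0180e-04


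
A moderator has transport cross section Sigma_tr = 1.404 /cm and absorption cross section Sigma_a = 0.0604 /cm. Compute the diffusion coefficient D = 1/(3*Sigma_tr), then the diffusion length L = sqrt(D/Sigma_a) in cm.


D = 1 / (3 * Sigma_tr) = 1 / (3 * 1.404) = 0.2374169 cm
L = sqrt(D / Sigma_a)
L = sqrt(0.2374169 / 0.0604)
L = 1.9826 cm

1.9826


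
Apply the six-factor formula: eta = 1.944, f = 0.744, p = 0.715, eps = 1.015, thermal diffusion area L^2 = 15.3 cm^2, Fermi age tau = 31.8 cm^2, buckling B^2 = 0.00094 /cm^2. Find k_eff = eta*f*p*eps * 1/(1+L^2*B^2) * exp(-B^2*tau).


k_inf = eta*f*p*eps = 1.944*0.744*0.715*1.015 = 1.049642
P_TNL = 1/(1 + L^2*B^2) = 1/(1 + 15.3*0.00094) = 0.9858219
P_FNL = exp(-B^2*tau) = exp(-0.00094*31.8) = 0.9705503
k_eff = k_inf * P_TNL * P_FNL = 1.049642 * 0.9858219 * 0.9705503
k_eff = 1.0043

1.0043


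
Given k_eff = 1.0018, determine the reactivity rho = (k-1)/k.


rho = (k_eff - 1) / k_eff
rho = (1.0018 - 1) / 1.0018
rho = 0.0017968

0.0017968


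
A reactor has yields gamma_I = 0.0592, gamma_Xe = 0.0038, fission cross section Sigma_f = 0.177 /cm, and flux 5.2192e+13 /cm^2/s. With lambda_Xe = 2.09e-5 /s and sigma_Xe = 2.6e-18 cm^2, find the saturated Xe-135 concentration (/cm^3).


Xe_eq = (gamma_I + gamma_Xe) * Sigma_f * phi / (lambda_Xe + sigma_Xe * phi)
Numerator = (0.0592 + 0.0038) * 0.177 * 5.2192e+13 = 5.819930e+11
Denominator = 2.09e-5 + 2.6e-18 * 5.2192e+13 = 1.565992e-04
Xe_eq = 5.819930e+11 / 1.565992e-04 = 3.7164e+15 /cm^3

3.7164e+15


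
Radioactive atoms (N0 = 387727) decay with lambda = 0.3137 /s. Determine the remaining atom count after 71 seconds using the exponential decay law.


N = N0 * exp(-lambda * t)
N = 387727 * exp(-0.3137 * 71)
N = 8.2341e-05

8.2341e-05


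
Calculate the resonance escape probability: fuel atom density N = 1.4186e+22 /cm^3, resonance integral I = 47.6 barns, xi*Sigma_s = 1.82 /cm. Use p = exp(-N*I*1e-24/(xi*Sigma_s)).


p = exp(-N * I * 1e-24 / (xi*Sigma_s))
p = exp(-1.4186e+22 * 47.6 * 1e-24 / 1.82)
p = 0.69003

0.69003


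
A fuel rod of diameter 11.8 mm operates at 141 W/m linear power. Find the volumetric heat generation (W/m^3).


r = D / 2 / 1000 = 11.8 / 2 / 1000 = 0.0059 m
q''' = q' / (pi * r^2)
q''' = 141 / (pi * 0.0059^2)
q''' = 1.2893e+06 W/m^3

1.2893e+06


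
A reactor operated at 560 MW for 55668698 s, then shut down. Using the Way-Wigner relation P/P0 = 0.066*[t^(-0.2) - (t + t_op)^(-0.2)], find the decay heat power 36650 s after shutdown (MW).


P/P0 = 0.066 * [t^(-0.2) - (t + t_op)^(-0.2)]
P/P0 = 0.066 * [36650^(-0.2) - (36650 + 55668698)^(-0.2)]
P/P0 = 0.066 * [0.1222321 - 0.02823713] = 0.006203668
P = 560 * 0.006203668 = 3.4741 MW

3.4741


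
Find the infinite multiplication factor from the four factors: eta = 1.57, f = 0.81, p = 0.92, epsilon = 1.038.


k_inf = eta * f * p * epsilon
k_inf = 1.57 * 0.81 * 0.92 * 1.038
k_inf = 1.2144

1.2144


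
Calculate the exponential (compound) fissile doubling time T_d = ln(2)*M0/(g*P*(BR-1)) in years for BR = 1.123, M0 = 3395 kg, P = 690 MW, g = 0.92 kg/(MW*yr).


Breeding gain G = BR - 1 = 1.123 - 1 = 0.123
Fissile production rate = g * P * G = 0.92 * 690 * 0.123 = 78.0804 kg/yr
T_d = ln(2) * M0 / (g * P * G)
T_d = ln(2) * 3395 / 78.0804 = 30.139 yr

30.139


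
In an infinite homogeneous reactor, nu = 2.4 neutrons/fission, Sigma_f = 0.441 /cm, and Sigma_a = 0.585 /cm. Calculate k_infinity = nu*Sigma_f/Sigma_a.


k_inf = nu * Sigma_f / Sigma_a
k_inf = 2.4 * 0.441 / 0.585
k_inf = 1.8092

1.8092


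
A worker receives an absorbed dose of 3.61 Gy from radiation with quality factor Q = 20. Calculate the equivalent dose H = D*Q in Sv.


H = D * Q
H = 3.61 * 20
H = 72.200 Sv

72.200


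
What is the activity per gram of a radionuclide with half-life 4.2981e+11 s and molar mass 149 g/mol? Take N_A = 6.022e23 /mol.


lambda = ln(2) / t_half = ln(2) / 4.2981e+11 = 1.612683e-12 /s
SA = lambda * N_A / M
SA = 1.612683e-12 * 6.022e23 / 149
SA = 6.5178e+09 Bq/g

6.5178e+09


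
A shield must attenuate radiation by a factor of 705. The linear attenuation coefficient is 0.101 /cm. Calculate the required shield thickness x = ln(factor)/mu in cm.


x = ln(factor) / mu
x = ln(705) / 0.101
x = 64.933 cm

64.933


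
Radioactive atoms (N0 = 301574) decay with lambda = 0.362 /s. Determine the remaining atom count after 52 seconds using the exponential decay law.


N = N0 * exp(-lambda * t)
N = 301574 * exp(-0.362 * 52)
N = 0.0020148

0.0020148


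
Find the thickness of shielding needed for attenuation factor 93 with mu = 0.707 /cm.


x = ln(factor) / mu
x = ln(93) / 0.707
x = 6.4110 cm

6.4110


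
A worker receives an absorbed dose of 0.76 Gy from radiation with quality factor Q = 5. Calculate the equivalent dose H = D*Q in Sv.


H = D * Q
H = 0.76 * 5
H = 3.8000 Sv

3.8000


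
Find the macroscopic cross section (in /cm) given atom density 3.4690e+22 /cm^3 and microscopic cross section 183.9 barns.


Sigma = N * sigma_barns * 1e-24
Sigma = 3.4690e+22 * 183.9 * 1e-24
Sigma = 6.3795 /cm

6.3795


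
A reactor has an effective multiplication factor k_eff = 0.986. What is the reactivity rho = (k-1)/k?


rho = (k_eff - 1) / k_eff
rho = (0.986 - 1) / 0.986
rho = -0.014199

-0.014199


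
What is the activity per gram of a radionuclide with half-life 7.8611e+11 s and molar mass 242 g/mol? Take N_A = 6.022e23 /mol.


lambda = ln(2) / t_half = ln(2) / 7.8611e+11 = 8.817432e-13 /s
SA = lambda * N_A / M
SA = 8.817432e-13 * 6.022e23 / 242
SA = 2.1942e+09 Bq/g

2.1942e+09


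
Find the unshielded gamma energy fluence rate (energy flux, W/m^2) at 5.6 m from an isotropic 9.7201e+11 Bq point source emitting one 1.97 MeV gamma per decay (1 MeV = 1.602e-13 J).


psi = A * E * 1.602e-13 / (4*pi*r^2)
psi = 9.7201e+11 * 1.97 * 1.602e-13 / (4*pi*5.6^2)
psi = 7.7842e-04 W/m^2

7.7842e-04


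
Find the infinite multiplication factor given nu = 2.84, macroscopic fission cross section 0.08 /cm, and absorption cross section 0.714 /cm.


k_inf = nu * Sigma_f / Sigma_a
k_inf = 2.84 * 0.08 / 0.714
k_inf = 0.31821

0.31821


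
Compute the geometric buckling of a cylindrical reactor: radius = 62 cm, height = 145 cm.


B^2 = (2.405/R)^2 + (pi/H)^2
B^2 = (2.405/62)^2 + (pi/145)^2
B^2 = 0.0019741 /cm^2

0.0019741


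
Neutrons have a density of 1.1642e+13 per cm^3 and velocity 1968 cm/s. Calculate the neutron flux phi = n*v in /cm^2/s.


phi = n * v
phi = 1.1642e+13 * 1968
phi = 2.2911e+16 /cm^2/s

2.2911e+16


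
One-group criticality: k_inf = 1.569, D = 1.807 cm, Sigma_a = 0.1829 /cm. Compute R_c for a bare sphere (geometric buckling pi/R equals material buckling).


L^2 = D / Sigma_a = 1.807 / 0.1829 = 9.879716 cm^2
B_m^2 = (k_inf - 1) / L^2 = (1.569 - 1) / 9.879716 = 0.05759275 /cm^2
For a bare sphere: B_g = pi/R, so R_c = pi / sqrt(B_m^2)
R_c = pi / sqrt(0.05759275) = 13.091 cm

13.091


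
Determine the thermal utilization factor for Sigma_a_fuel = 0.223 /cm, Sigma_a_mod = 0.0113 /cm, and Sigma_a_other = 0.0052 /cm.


f = Sigma_a_fuel / (Sigma_a_fuel + Sigma_a_mod + Sigma_a_other)
f = 0.223 / (0.223 + 0.0113 + 0.0052)
f = 0.93111

0.93111


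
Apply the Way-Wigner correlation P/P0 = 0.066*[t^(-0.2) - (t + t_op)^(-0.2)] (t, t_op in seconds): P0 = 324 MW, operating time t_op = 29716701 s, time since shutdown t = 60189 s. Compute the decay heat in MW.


P/P0 = 0.066 * [t^(-0.2) - (t + t_op)^(-0.2)]
P/P0 = 0.066 * [60189^(-0.2) - (60189 + 29716701)^(-0.2)]
P/P0 = 0.066 * [0.1106870 - 0.03200546] = 0.005192982
P = 324 * 0.005192982 = 1.6825 MW

1.6825


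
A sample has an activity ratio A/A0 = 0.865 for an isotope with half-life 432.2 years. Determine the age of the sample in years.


lambda = ln(2) / t_half = ln(2) / 432.2 = 0.001603765 /yr
t = -ln(A/A0) / lambda
t = -ln(0.865) / 0.001603765
t = 90.428 yr

90.428


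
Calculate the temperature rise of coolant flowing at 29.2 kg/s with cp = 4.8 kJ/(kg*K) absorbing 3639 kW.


dT = Q / (m_dot * cp)
dT = 3639 / (29.2 * 4.8)
dT = 25.963 C

25.963


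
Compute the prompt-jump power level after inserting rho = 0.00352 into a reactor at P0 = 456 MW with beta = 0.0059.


P1/P0 = beta / (beta - rho)
P1/P0 = 0.0059 / (0.0059 - 0.00352) = 2.478992
P1 = 456 * 2.478992 = 1130.4 MW

1130.4


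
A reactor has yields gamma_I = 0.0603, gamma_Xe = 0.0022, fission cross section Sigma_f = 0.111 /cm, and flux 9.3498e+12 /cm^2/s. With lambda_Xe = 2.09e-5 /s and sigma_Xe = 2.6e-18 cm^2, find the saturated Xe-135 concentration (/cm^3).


Xe_eq = (gamma_I + gamma_Xe) * Sigma_f * phi / (lambda_Xe + sigma_Xe * phi)
Numerator = (0.0603 + 0.0022) * 0.111 * 9.3498e+12 = 6.486424e+10
Denominator = 2.09e-5 + 2.6e-18 * 9.3498e+12 = 4.520948e-05
Xe_eq = 6.486424e+10 / 4.520948e-05 = 1.4347e+15 /cm^3

1.4347e+15


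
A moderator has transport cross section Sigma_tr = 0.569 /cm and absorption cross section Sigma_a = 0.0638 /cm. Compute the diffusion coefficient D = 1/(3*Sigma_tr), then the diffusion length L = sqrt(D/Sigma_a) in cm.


D = 1 / (3 * Sigma_tr) = 1 / (3 * 0.569) = 0.5858231 cm
L = sqrt(D / Sigma_a)
L = sqrt(0.5858231 / 0.0638)
L = 3.0302 cm

3.0302


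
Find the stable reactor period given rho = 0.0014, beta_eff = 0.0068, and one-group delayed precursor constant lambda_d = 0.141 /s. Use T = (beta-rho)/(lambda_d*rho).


T = (beta - rho) / (lambda_d * rho)
T = (0.0068 - 0.0014) / (0.141 * 0.0014)
T = 27.356 s

27.356


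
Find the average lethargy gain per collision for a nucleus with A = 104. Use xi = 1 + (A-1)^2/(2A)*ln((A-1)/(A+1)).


xi = 1 + (A-1)^2/(2A) * ln((A-1)/(A+1))
xi = 1 + (104-1)^2/(2*104) * ln((104-1)/(104 +1))
xi = 0.019108

0.019108


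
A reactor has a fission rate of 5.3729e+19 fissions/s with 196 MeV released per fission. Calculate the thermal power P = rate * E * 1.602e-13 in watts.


P = fission_rate * E_MeV * 1.602e-13
P = 5.3729e+19 * 196 * 1.602e-13
P = 1.6870e+09 W

1.6870e+09


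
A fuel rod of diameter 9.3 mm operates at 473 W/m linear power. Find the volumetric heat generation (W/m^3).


r = D / 2 / 1000 = 9.3 / 2 / 1000 = 0.00465 m
q''' = q' / (pi * r^2)
q''' = 473 / (pi * 0.00465^2)
q''' = 6.9631e+06 W/m^3

6.9631e+06


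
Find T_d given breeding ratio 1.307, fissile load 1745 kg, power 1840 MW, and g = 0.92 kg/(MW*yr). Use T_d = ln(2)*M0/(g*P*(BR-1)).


Breeding gain G = BR - 1 = 1.307 - 1 = 0.307
Fissile production rate = g * P * G = 0.92 * 1840 * 0.307 = 519.6896 kg/yr
T_d = ln(2) * M0 / (g * P * G)
T_d = ln(2) * 1745 / 519.6896 = 2.3274 yr

2.3274


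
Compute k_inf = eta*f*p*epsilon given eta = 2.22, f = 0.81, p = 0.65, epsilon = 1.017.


k_inf = eta * f * p * epsilon
k_inf = 2.22 * 0.81 * 0.65 * 1.017
k_inf = 1.1887

1.1887


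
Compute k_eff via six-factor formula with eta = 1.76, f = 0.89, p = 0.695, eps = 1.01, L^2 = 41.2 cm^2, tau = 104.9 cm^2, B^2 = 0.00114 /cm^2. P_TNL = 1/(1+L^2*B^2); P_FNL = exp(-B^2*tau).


k_inf = eta*f*p*eps = 1.76*0.89*0.695*1.01 = 1.099534
P_TNL = 1/(1 + L^2*B^2) = 1/(1 + 41.2*0.00114) = 0.9551390
P_FNL = exp(-B^2*tau) = exp(-0.00114*104.9) = 0.8872877
k_eff = k_inf * P_TNL * P_FNL = 1.099534 * 0.9551390 * 0.8872877
k_eff = 0.93184

0.93184


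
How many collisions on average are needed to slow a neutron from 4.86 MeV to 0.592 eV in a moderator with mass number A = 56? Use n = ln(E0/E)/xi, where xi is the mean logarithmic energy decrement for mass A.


xi = 1 + (A-1)^2/(2A)*ln((A-1)/(A+1)) = 0.03529286 (for A = 56)
n = ln(E0/E) / xi
n = ln(4.86e6 / 0.592) / 0.03529286
n = ln(8.209459e+06) / 0.03529286 = 451.11

451.11


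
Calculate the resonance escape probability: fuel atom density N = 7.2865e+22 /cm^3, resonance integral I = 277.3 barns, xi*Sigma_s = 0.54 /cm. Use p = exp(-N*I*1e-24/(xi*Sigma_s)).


p = exp(-N * I * 1e-24 / (xi*Sigma_s))
p = exp(-7.2865e+22 * 277.3 * 1e-24 / 0.54)
p = 5.6205e-17

5.6205e-17
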